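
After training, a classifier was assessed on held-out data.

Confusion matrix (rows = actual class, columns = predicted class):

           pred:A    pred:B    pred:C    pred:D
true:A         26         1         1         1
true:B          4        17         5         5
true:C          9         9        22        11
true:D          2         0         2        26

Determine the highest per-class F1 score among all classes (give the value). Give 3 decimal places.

0.743

Per-class F1 score (2·TP/(2·TP+FP+FN)):
  A: TP=26, FP=4+9+2=15, FN=1+1+1=3 → 52/70 = 0.7429
  B: TP=17, FP=1+9+0=10, FN=4+5+5=14 → 34/58 = 0.5862
  C: TP=22, FP=1+5+2=8, FN=9+9+11=29 → 44/81 = 0.5432
  D: TP=26, FP=1+5+11=17, FN=2+0+2=4 → 52/73 = 0.7123
Highest is class 'A' with F1 score = 0.743.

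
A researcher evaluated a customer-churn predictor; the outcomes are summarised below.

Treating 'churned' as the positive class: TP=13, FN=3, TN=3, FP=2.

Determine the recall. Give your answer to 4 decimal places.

0.8125

Recall = TP/(TP+FN) = 13/(13+3) = 13/16 = 0.8125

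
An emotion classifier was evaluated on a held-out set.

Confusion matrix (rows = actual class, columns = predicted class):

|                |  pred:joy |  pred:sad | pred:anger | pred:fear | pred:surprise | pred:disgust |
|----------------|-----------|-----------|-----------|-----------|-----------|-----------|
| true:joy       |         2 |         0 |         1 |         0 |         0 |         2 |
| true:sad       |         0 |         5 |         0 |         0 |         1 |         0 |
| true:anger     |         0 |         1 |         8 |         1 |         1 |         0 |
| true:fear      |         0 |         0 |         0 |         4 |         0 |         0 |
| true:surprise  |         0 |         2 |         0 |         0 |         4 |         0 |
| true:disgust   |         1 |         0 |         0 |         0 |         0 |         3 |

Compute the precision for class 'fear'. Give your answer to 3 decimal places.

Treat 'fear' as positive and all other classes as negative.
precision = TP/(TP+FP).
fear: TP=4, FP=0+0+1+0+0=1 → 4/5 = 0.8000

0.800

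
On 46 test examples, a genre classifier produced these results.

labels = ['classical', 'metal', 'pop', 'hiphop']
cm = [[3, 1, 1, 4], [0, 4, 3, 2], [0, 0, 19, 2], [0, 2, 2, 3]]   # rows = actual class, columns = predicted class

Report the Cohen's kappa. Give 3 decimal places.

Observed agreement pₒ = trace/N = 29/46 = 0.6304
Expected agreement pₑ = Σ (rowᵢ·colᵢ)/N² = (9·3 + 9·7 + 21·25 + 7·11)/46² = 0.3270
κ = (pₒ − pₑ)/(1 − pₑ) = (0.6304 − 0.3270)/(1 − 0.3270) = 0.451

0.451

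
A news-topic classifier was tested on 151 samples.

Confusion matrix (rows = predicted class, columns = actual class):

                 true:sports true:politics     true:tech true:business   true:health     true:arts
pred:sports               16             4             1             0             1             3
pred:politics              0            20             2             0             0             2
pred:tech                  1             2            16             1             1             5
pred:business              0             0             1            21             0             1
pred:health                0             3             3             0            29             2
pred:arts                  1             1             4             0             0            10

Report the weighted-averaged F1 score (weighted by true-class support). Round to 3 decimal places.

0.733

Per-class F1 score (2·TP/(2·TP+FP+FN)):
  sports: TP=16, FP=4+1+0+1+3=9, FN=0+1+0+0+1=2 → 32/43 = 0.7442
  politics: TP=20, FP=0+2+0+0+2=4, FN=4+2+0+3+1=10 → 40/54 = 0.7407
  tech: TP=16, FP=1+2+1+1+5=10, FN=1+2+1+3+4=11 → 32/53 = 0.6038
  business: TP=21, FP=0+0+1+0+1=2, FN=0+0+1+0+0=1 → 42/45 = 0.9333
  health: TP=29, FP=0+3+3+0+2=8, FN=1+0+1+0+0=2 → 58/68 = 0.8529
  arts: TP=10, FP=1+1+4+0+0=6, FN=3+2+5+1+2=13 → 20/39 = 0.5128
Weighted-F1 score = Σ (supportᵢ/N)·F1 scoreᵢ with N=151: (18/151)·0.7442 + (30/151)·0.7407 + (27/151)·0.6038 + (22/151)·0.9333 + (31/151)·0.8529 + (23/151)·0.5128 = 0.733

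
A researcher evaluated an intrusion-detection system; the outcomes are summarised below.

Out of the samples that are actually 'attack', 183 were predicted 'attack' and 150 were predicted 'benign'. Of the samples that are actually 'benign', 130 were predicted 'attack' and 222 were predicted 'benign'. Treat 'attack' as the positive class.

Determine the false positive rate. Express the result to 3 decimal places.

FPR = FP/(FP+TN) = 130/(130+222) = 0.369

0.369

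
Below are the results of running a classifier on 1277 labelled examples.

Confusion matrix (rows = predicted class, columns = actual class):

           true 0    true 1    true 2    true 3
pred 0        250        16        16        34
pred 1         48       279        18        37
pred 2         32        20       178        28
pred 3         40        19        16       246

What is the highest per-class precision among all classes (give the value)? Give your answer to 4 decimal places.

Per-class precision (TP/(TP+FP)):
  0: TP=250, FP=16+16+34=66 → 250/316 = 0.79114
  1: TP=279, FP=48+18+37=103 → 279/382 = 0.73037
  2: TP=178, FP=32+20+28=80 → 178/258 = 0.68992
  3: TP=246, FP=40+19+16=75 → 246/321 = 0.76636
Highest is class '0' with precision = 0.7911.

0.7911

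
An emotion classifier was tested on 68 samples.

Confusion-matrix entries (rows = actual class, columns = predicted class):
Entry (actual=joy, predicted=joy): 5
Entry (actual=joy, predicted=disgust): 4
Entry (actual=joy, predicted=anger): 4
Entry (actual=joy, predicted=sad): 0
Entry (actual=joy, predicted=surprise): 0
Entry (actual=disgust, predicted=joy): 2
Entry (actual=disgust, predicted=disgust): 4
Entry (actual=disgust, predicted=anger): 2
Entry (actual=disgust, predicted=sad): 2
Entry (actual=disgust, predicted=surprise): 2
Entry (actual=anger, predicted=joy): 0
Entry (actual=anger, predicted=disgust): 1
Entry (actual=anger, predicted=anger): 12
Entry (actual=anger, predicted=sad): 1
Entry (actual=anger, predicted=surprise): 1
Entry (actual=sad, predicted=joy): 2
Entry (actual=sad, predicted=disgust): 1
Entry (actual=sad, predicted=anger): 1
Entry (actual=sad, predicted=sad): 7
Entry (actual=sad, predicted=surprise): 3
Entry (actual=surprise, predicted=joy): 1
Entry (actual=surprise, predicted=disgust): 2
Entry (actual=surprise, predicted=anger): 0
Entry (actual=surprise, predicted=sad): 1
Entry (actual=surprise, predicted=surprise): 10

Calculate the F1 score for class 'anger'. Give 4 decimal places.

0.7059

Treat 'anger' as positive and all other classes as negative.
F1 score = 2·TP/(2·TP+FP+FN).
anger: TP=12, FP=4+2+1+0=7, FN=0+1+1+1=3 → 24/34 = 0.70588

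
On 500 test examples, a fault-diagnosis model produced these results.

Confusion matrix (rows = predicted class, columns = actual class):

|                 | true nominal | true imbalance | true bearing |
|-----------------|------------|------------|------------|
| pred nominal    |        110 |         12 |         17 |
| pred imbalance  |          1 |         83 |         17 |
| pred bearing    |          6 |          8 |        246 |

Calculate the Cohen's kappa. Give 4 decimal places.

Observed agreement pₒ = trace/N = 439/500 = 0.87800
Expected agreement pₑ = Σ (rowᵢ·colᵢ)/N² = (117·139 + 103·101 + 280·260)/500² = 0.39786
κ = (pₒ − pₑ)/(1 − pₑ) = (0.87800 − 0.39786)/(1 − 0.39786) = 0.7974

0.7974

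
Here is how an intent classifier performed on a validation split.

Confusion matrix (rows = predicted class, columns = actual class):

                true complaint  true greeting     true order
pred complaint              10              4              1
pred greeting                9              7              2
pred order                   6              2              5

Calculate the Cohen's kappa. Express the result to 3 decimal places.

Observed agreement pₒ = trace/N = 22/46 = 0.4783
Expected agreement pₑ = Σ (rowᵢ·colᵢ)/N² = (25·15 + 13·18 + 8·13)/46² = 0.3370
κ = (pₒ − pₑ)/(1 − pₑ) = (0.4783 − 0.3370)/(1 − 0.3370) = 0.213

0.213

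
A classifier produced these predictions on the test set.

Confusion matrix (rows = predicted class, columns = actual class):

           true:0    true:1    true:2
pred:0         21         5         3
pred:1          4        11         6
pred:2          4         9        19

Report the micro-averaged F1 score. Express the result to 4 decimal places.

Micro-averaging pools counts across classes: ΣTP=51, ΣFP=31, ΣFN=31.
Micro-F1 score = 2·TP/(2·TP+FP+FN) on pooled counts = 0.6220 (equals overall accuracy in single-label multiclass).

0.6220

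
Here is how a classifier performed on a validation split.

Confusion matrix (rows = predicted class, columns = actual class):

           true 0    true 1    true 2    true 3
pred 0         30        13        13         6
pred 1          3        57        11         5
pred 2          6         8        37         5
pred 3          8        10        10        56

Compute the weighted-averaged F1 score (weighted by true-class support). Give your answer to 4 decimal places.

Per-class F1 score (2·TP/(2·TP+FP+FN)):
  0: TP=30, FP=13+13+6=32, FN=3+6+8=17 → 60/109 = 0.55046
  1: TP=57, FP=3+11+5=19, FN=13+8+10=31 → 114/164 = 0.69512
  2: TP=37, FP=6+8+5=19, FN=13+11+10=34 → 74/127 = 0.58268
  3: TP=56, FP=8+10+10=28, FN=6+5+5=16 → 112/156 = 0.71795
Weighted-F1 score = Σ (supportᵢ/N)·F1 scoreᵢ with N=278: (47/278)·0.55046 + (88/278)·0.69512 + (71/278)·0.58268 + (72/278)·0.71795 = 0.6479

0.6479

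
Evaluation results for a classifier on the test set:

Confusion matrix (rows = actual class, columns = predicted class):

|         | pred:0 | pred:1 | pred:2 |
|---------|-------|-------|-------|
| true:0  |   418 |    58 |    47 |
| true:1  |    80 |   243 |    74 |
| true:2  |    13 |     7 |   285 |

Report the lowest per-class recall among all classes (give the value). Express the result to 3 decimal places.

0.612

Per-class recall (TP/(TP+FN)):
  0: TP=418, FN=58+47=105 → 418/523 = 0.7992
  1: TP=243, FN=80+74=154 → 243/397 = 0.6121
  2: TP=285, FN=13+7=20 → 285/305 = 0.9344
Lowest is class '1' with recall = 0.612.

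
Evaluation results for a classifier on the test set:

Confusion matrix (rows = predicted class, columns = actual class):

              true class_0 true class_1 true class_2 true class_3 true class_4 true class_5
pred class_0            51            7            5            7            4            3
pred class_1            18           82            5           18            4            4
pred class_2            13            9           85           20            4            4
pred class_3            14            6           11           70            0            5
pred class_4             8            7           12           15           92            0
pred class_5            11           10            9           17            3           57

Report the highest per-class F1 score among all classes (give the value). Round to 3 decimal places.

0.763

Per-class F1 score (2·TP/(2·TP+FP+FN)):
  class_0: TP=51, FP=7+5+7+4+3=26, FN=18+13+14+8+11=64 → 102/192 = 0.5313
  class_1: TP=82, FP=18+5+18+4+4=49, FN=7+9+6+7+10=39 → 164/252 = 0.6508
  class_2: TP=85, FP=13+9+20+4+4=50, FN=5+5+11+12+9=42 → 170/262 = 0.6489
  class_3: TP=70, FP=14+6+11+0+5=36, FN=7+18+20+15+17=77 → 140/253 = 0.5534
  class_4: TP=92, FP=8+7+12+15+0=42, FN=4+4+4+0+3=15 → 184/241 = 0.7635
  class_5: TP=57, FP=11+10+9+17+3=50, FN=3+4+4+5+0=16 → 114/180 = 0.6333
Highest is class 'class_4' with F1 score = 0.763.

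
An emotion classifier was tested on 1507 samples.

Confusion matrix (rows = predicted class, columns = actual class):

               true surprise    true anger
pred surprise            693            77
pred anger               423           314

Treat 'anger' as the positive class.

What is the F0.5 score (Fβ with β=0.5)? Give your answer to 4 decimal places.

0.4702

Fβ = (1+β²)·TP / ((1+β²)·TP + β²·FN + FP), with β²=1/4
= 1.25·314 / (1.25·314 + 0.25·77 + 423) = 0.4702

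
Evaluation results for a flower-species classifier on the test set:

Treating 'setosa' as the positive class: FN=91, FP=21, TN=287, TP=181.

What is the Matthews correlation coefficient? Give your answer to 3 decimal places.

0.626

MCC = (TP·TN − FP·FN) / √((TP+FP)(TP+FN)(TN+FP)(TN+FN))
Numerator = 181·287 − 21·91 = 50036
Denominator = √(202·272·308·378) = √6396800256 = 79979.9991
MCC = 50036 / 79979.9991 = 0.626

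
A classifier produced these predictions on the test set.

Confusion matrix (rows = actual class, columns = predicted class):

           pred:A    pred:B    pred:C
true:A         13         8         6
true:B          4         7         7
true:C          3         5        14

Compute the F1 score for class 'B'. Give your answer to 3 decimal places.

0.368

One-vs-rest for 'B': TP = diagonal; FP = other classes predicted 'B'; FN = 'B' predicted as other.
F1 score = 2·TP/(2·TP+FP+FN).
B: TP=7, FP=8+5=13, FN=4+7=11 → 14/38 = 0.3684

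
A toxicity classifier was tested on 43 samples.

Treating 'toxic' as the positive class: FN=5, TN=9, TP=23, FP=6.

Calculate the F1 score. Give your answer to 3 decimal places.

0.807

Precision = TP/(TP+FP) = 23/29 = 0.7931
Recall = TP/(TP+FN) = 23/28 = 0.8214
F1 = 2·TP/(2·TP+FP+FN) = 46/57 = 0.807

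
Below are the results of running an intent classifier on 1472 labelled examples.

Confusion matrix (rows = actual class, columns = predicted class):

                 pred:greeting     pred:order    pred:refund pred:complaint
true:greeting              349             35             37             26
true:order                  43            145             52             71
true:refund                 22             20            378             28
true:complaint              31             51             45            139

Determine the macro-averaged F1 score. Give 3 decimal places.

Per-class F1 score (2·TP/(2·TP+FP+FN)):
  greeting: TP=349, FP=43+22+31=96, FN=35+37+26=98 → 698/892 = 0.7825
  order: TP=145, FP=35+20+51=106, FN=43+52+71=166 → 290/562 = 0.5160
  refund: TP=378, FP=37+52+45=134, FN=22+20+28=70 → 756/960 = 0.7875
  complaint: TP=139, FP=26+71+28=125, FN=31+51+45=127 → 278/530 = 0.5245
Macro-F1 score = mean = (0.7825 + 0.5160 + 0.7875 + 0.5245) / 4 = 0.653

0.653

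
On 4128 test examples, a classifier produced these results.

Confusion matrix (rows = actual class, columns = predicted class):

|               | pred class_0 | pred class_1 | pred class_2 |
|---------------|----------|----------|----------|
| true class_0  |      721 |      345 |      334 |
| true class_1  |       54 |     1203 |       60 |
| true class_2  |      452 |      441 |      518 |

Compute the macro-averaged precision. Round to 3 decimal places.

Per-class precision (TP/(TP+FP)):
  class_0: TP=721, FP=54+452=506 → 721/1227 = 0.5876
  class_1: TP=1203, FP=345+441=786 → 1203/1989 = 0.6048
  class_2: TP=518, FP=334+60=394 → 518/912 = 0.5680
Macro-precision = mean = (0.5876 + 0.6048 + 0.5680) / 3 = 0.587

0.587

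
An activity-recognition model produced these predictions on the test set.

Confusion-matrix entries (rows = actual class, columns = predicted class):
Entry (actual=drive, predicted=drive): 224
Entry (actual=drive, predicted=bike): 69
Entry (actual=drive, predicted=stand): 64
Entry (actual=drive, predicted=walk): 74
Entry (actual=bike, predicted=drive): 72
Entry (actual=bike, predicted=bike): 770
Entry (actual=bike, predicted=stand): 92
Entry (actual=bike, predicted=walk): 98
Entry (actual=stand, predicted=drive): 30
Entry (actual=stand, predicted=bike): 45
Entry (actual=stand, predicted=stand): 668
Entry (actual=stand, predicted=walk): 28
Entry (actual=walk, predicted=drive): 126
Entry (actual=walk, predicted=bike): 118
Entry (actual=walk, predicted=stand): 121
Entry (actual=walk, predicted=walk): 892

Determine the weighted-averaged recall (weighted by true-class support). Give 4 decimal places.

0.7316

Per-class recall (TP/(TP+FN)):
  drive: TP=224, FN=69+64+74=207 → 224/431 = 0.51972
  bike: TP=770, FN=72+92+98=262 → 770/1032 = 0.74612
  stand: TP=668, FN=30+45+28=103 → 668/771 = 0.86641
  walk: TP=892, FN=126+118+121=365 → 892/1257 = 0.70963
Weighted-recall = Σ (supportᵢ/N)·recallᵢ with N=3491: (431/3491)·0.51972 + (1032/3491)·0.74612 + (771/3491)·0.86641 + (1257/3491)·0.70963 = 0.7316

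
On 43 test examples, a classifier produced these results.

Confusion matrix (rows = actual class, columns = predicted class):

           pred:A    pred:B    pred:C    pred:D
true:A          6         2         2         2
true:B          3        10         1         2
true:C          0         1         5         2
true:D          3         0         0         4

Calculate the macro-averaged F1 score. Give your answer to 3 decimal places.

Per-class F1 score (2·TP/(2·TP+FP+FN)):
  A: TP=6, FP=3+0+3=6, FN=2+2+2=6 → 12/24 = 0.5000
  B: TP=10, FP=2+1+0=3, FN=3+1+2=6 → 20/29 = 0.6897
  C: TP=5, FP=2+1+0=3, FN=0+1+2=3 → 10/16 = 0.6250
  D: TP=4, FP=2+2+2=6, FN=3+0+0=3 → 8/17 = 0.4706
Macro-F1 score = mean = (0.5000 + 0.6897 + 0.6250 + 0.4706) / 4 = 0.571

0.571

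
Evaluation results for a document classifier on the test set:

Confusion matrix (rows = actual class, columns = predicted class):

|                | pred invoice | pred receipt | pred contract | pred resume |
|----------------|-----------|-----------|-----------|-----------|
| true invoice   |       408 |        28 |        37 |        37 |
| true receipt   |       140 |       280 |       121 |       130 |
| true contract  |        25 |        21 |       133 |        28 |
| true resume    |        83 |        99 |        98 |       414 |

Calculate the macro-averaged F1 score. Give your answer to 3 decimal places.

0.573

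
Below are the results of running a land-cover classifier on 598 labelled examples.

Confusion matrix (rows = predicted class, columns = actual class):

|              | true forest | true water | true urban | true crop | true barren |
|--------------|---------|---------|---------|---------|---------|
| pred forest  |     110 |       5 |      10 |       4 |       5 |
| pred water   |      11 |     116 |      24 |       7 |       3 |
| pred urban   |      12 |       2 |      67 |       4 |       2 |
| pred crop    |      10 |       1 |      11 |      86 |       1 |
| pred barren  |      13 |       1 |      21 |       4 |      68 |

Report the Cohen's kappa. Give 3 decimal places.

0.683

Observed agreement pₒ = trace/N = 447/598 = 0.7475
Expected agreement pₑ = Σ (rowᵢ·colᵢ)/N² = (156·134 + 125·161 + 133·87 + 105·109 + 79·107)/598² = 0.2027
κ = (pₒ − pₑ)/(1 − pₑ) = (0.7475 − 0.2027)/(1 − 0.2027) = 0.683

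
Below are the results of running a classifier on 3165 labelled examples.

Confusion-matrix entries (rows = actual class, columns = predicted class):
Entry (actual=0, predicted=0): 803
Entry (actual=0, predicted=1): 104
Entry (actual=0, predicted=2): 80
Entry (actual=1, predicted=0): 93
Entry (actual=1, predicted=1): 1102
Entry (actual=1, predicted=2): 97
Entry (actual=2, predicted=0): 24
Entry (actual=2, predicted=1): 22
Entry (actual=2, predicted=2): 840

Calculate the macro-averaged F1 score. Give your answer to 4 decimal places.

Per-class F1 score (2·TP/(2·TP+FP+FN)):
  0: TP=803, FP=93+24=117, FN=104+80=184 → 1606/1907 = 0.84216
  1: TP=1102, FP=104+22=126, FN=93+97=190 → 2204/2520 = 0.87460
  2: TP=840, FP=80+97=177, FN=24+22=46 → 1680/1903 = 0.88282
Macro-F1 score = mean = (0.84216 + 0.87460 + 0.88282) / 3 = 0.8665

0.8665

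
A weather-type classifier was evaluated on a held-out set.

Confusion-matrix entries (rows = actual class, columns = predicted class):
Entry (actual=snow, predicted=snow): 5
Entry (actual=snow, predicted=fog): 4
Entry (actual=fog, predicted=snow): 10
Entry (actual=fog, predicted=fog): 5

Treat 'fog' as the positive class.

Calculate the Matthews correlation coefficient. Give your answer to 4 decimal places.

-0.1111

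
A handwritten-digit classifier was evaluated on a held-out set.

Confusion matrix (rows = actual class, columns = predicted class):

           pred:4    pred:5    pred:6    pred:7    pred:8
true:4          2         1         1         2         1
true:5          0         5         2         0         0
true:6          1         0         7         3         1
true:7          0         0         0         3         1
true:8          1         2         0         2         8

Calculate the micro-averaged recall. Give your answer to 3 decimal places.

Micro-averaging pools counts across classes: ΣTP=25, ΣFP=18, ΣFN=18.
Micro-recall = TP/(TP+FN) on pooled counts = 0.581 (equals overall accuracy in single-label multiclass).

0.581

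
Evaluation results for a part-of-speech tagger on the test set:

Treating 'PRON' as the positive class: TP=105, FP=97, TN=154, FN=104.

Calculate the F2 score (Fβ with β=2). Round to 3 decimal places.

Fβ = (1+β²)·TP / ((1+β²)·TP + β²·FN + FP), with β²=4
= 5·105 / (5·105 + 4·104 + 97) = 0.506

0.506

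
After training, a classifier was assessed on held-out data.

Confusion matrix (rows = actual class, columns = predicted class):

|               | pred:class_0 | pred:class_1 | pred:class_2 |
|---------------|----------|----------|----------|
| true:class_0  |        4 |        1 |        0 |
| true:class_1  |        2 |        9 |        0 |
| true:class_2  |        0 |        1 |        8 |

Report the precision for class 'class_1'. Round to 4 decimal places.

0.8182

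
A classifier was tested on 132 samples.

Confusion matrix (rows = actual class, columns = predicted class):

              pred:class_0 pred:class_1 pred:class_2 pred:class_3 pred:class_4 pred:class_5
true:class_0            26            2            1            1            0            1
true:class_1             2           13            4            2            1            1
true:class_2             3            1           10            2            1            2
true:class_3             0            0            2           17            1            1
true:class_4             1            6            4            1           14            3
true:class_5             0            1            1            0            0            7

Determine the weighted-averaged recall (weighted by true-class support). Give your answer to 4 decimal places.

Per-class recall (TP/(TP+FN)):
  class_0: TP=26, FN=2+1+1+0+1=5 → 26/31 = 0.83871
  class_1: TP=13, FN=2+4+2+1+1=10 → 13/23 = 0.56522
  class_2: TP=10, FN=3+1+2+1+2=9 → 10/19 = 0.52632
  class_3: TP=17, FN=0+0+2+1+1=4 → 17/21 = 0.80952
  class_4: TP=14, FN=1+6+4+1+3=15 → 14/29 = 0.48276
  class_5: TP=7, FN=0+1+1+0+0=2 → 7/9 = 0.77778
Weighted-recall = Σ (supportᵢ/N)·recallᵢ with N=132: (31/132)·0.83871 + (23/132)·0.56522 + (19/132)·0.52632 + (21/132)·0.80952 + (29/132)·0.48276 + (9/132)·0.77778 = 0.6591

0.6591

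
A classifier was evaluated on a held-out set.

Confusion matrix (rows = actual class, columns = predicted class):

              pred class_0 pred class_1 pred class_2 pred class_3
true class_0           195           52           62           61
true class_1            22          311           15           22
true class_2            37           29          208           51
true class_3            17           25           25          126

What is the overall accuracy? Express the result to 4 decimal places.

Accuracy = trace / total = (195+311+208+126=840) / 1258 = 840/1258 = 0.6677

0.6677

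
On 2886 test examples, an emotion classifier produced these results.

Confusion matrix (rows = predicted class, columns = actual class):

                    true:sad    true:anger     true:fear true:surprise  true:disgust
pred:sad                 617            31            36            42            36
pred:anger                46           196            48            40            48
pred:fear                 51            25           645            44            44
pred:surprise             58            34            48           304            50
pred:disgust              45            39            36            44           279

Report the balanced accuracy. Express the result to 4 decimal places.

0.6807

Balanced accuracy = mean of per-class recall.
  sad: recall = 617/817 = 0.75520
  anger: recall = 196/325 = 0.60308
  fear: recall = 645/813 = 0.79336
  surprise: recall = 304/474 = 0.64135
  disgust: recall = 279/457 = 0.61050
Mean = (0.75520 + 0.60308 + 0.79336 + 0.64135 + 0.61050) / 5 = 0.6807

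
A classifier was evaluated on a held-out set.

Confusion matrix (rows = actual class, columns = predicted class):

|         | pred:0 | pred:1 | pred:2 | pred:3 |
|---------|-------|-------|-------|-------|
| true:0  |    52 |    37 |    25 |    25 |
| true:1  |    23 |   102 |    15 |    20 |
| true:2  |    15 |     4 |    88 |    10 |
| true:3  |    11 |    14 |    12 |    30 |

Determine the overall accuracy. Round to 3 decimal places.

Accuracy = trace / total = (52+102+88+30=272) / 483 = 272/483 = 0.563

0.563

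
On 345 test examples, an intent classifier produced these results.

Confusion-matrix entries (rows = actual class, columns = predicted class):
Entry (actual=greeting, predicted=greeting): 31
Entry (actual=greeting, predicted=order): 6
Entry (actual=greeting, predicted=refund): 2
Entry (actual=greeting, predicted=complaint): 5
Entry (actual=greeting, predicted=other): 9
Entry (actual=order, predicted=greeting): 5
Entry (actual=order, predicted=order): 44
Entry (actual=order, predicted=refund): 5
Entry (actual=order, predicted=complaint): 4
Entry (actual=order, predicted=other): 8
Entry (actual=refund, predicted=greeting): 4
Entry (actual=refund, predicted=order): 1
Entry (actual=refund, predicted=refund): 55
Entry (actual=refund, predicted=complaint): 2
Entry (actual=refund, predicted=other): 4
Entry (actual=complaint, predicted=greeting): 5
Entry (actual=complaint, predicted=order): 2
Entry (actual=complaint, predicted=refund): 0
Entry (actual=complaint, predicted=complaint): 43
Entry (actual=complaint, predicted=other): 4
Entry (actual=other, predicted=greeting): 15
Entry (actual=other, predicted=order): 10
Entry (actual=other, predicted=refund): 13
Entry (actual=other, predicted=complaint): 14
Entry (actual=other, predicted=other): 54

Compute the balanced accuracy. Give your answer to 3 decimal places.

Balanced accuracy = mean of per-class recall.
  greeting: recall = 31/53 = 0.5849
  order: recall = 44/66 = 0.6667
  refund: recall = 55/66 = 0.8333
  complaint: recall = 43/54 = 0.7963
  other: recall = 54/106 = 0.5094
Mean = (0.5849 + 0.6667 + 0.8333 + 0.7963 + 0.5094) / 5 = 0.678

0.678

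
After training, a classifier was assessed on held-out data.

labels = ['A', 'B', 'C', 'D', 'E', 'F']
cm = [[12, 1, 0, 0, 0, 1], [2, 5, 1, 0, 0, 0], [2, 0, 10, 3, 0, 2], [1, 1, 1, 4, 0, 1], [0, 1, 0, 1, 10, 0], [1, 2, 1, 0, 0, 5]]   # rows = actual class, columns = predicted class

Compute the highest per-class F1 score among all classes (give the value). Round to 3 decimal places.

Per-class F1 score (2·TP/(2·TP+FP+FN)):
  A: TP=12, FP=2+2+1+0+1=6, FN=1+0+0+0+1=2 → 24/32 = 0.7500
  B: TP=5, FP=1+0+1+1+2=5, FN=2+1+0+0+0=3 → 10/18 = 0.5556
  C: TP=10, FP=0+1+1+0+1=3, FN=2+0+3+0+2=7 → 20/30 = 0.6667
  D: TP=4, FP=0+0+3+1+0=4, FN=1+1+1+0+1=4 → 8/16 = 0.5000
  E: TP=10, FP=0+0+0+0+0=0, FN=0+1+0+1+0=2 → 20/22 = 0.9091
  F: TP=5, FP=1+0+2+1+0=4, FN=1+2+1+0+0=4 → 10/18 = 0.5556
Highest is class 'E' with F1 score = 0.909.

0.909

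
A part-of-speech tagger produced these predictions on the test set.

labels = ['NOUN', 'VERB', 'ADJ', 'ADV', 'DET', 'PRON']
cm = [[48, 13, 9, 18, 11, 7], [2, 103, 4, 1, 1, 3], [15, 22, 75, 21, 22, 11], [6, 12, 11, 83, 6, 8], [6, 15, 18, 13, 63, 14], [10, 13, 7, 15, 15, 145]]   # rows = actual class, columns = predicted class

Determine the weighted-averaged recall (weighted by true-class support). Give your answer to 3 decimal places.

0.611

Per-class recall (TP/(TP+FN)):
  NOUN: TP=48, FN=13+9+18+11+7=58 → 48/106 = 0.4528
  VERB: TP=103, FN=2+4+1+1+3=11 → 103/114 = 0.9035
  ADJ: TP=75, FN=15+22+21+22+11=91 → 75/166 = 0.4518
  ADV: TP=83, FN=6+12+11+6+8=43 → 83/126 = 0.6587
  DET: TP=63, FN=6+15+18+13+14=66 → 63/129 = 0.4884
  PRON: TP=145, FN=10+13+7+15+15=60 → 145/205 = 0.7073
Weighted-recall = Σ (supportᵢ/N)·recallᵢ with N=846: (106/846)·0.4528 + (114/846)·0.9035 + (166/846)·0.4518 + (126/846)·0.6587 + (129/846)·0.4884 + (205/846)·0.7073 = 0.611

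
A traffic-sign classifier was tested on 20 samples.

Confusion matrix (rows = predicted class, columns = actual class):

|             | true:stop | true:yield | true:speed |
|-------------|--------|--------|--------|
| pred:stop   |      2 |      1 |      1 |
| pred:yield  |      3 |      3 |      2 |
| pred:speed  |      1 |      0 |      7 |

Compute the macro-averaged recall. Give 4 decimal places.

0.5944

Per-class recall (TP/(TP+FN)):
  stop: TP=2, FN=3+1=4 → 2/6 = 0.33333
  yield: TP=3, FN=1+0=1 → 3/4 = 0.75000
  speed: TP=7, FN=1+2=3 → 7/10 = 0.70000
Macro-recall = mean = (0.33333 + 0.75000 + 0.70000) / 3 = 0.5944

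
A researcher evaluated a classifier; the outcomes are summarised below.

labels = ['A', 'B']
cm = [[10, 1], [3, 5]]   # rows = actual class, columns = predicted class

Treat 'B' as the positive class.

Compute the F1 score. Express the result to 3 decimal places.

0.714

Precision = TP/(TP+FP) = 5/6 = 0.8333
Recall = TP/(TP+FN) = 5/8 = 0.6250
F1 = 2·TP/(2·TP+FP+FN) = 10/14 = 0.714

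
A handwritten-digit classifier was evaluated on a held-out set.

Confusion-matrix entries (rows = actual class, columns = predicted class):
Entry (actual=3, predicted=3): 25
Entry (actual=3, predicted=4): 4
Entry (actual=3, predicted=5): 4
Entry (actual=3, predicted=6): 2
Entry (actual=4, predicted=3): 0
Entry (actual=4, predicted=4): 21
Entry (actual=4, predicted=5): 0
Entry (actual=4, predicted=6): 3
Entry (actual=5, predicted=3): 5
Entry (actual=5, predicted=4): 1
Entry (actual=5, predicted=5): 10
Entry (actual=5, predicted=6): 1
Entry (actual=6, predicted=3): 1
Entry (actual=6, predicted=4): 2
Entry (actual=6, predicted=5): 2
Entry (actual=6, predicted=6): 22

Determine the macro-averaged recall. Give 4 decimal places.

Per-class recall (TP/(TP+FN)):
  3: TP=25, FN=4+4+2=10 → 25/35 = 0.71429
  4: TP=21, FN=0+0+3=3 → 21/24 = 0.87500
  5: TP=10, FN=5+1+1=7 → 10/17 = 0.58824
  6: TP=22, FN=1+2+2=5 → 22/27 = 0.81481
Macro-recall = mean = (0.71429 + 0.87500 + 0.58824 + 0.81481) / 4 = 0.7481

0.7481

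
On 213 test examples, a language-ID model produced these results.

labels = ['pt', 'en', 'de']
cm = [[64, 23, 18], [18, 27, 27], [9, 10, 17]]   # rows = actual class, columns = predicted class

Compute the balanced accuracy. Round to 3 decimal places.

Balanced accuracy = mean of per-class recall.
  pt: recall = 64/105 = 0.6095
  en: recall = 27/72 = 0.3750
  de: recall = 17/36 = 0.4722
Mean = (0.6095 + 0.3750 + 0.4722) / 3 = 0.486

0.486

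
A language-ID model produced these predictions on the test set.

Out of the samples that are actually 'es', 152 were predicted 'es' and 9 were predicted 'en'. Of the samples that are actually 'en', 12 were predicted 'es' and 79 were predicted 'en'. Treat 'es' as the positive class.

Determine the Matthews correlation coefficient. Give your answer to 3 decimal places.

0.818

MCC = (TP·TN − FP·FN) / √((TP+FP)(TP+FN)(TN+FP)(TN+FN))
Numerator = 152·79 − 12·9 = 11900
Denominator = √(164·161·91·88) = √211443232 = 14541.0877
MCC = 11900 / 14541.0877 = 0.818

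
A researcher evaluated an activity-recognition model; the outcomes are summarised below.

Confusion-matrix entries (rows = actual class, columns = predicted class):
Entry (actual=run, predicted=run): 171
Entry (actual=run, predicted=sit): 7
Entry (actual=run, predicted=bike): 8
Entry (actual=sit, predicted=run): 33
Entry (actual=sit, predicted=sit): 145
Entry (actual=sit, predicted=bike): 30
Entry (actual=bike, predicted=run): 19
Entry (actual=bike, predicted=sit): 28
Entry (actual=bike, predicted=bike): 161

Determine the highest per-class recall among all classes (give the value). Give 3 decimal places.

0.919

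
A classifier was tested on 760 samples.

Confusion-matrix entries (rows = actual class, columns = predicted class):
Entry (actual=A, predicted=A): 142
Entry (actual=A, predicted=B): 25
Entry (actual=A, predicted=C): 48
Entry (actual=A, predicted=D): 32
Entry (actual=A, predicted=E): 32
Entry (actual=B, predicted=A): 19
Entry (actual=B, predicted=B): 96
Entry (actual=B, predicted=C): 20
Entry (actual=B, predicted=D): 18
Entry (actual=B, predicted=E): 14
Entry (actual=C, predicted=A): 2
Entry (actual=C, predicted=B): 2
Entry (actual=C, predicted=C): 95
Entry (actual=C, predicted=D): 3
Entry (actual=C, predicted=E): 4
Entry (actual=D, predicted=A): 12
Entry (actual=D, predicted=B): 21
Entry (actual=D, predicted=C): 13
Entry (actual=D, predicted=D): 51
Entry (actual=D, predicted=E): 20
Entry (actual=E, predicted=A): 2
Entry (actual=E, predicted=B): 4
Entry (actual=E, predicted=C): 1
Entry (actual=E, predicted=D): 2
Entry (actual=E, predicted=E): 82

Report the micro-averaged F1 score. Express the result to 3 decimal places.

Micro-averaging pools counts across classes: ΣTP=466, ΣFP=294, ΣFN=294.
Micro-F1 score = 2·TP/(2·TP+FP+FN) on pooled counts = 0.613 (equals overall accuracy in single-label multiclass).

0.613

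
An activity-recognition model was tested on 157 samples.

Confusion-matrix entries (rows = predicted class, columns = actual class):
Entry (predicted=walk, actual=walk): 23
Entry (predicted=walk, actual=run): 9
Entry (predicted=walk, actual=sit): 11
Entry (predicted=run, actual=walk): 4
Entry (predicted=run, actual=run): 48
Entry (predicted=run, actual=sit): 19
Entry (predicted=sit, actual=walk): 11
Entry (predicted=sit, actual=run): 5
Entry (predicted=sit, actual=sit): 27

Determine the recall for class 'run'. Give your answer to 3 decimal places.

0.774

Treat 'run' as positive and all other classes as negative.
recall = TP/(TP+FN).
run: TP=48, FN=9+5=14 → 48/62 = 0.7742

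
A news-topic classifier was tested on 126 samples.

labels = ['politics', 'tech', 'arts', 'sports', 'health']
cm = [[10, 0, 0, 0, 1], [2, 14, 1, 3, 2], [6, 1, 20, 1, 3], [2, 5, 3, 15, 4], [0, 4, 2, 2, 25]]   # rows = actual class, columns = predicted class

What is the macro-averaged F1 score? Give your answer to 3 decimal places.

0.658

Per-class F1 score (2·TP/(2·TP+FP+FN)):
  politics: TP=10, FP=2+6+2+0=10, FN=0+0+0+1=1 → 20/31 = 0.6452
  tech: TP=14, FP=0+1+5+4=10, FN=2+1+3+2=8 → 28/46 = 0.6087
  arts: TP=20, FP=0+1+3+2=6, FN=6+1+1+3=11 → 40/57 = 0.7018
  sports: TP=15, FP=0+3+1+2=6, FN=2+5+3+4=14 → 30/50 = 0.6000
  health: TP=25, FP=1+2+3+4=10, FN=0+4+2+2=8 → 50/68 = 0.7353
Macro-F1 score = mean = (0.6452 + 0.6087 + 0.7018 + 0.6000 + 0.7353) / 5 = 0.658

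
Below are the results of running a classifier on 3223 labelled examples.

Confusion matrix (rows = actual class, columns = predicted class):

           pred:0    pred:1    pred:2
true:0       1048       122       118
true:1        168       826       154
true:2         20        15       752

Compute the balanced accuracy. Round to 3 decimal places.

0.830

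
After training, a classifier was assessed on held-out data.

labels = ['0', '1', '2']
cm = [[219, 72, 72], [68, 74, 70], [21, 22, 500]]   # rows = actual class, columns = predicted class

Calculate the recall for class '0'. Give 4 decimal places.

0.6033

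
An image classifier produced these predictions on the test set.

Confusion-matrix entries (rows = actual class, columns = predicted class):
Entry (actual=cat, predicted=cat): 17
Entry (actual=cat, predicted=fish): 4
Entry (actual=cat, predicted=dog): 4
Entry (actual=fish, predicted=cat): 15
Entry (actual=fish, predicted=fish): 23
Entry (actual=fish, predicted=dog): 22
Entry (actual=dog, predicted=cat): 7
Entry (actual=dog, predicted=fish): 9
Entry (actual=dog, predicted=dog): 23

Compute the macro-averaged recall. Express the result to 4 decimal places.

0.5510

Per-class recall (TP/(TP+FN)):
  cat: TP=17, FN=4+4=8 → 17/25 = 0.68000
  fish: TP=23, FN=15+22=37 → 23/60 = 0.38333
  dog: TP=23, FN=7+9=16 → 23/39 = 0.58974
Macro-recall = mean = (0.68000 + 0.38333 + 0.58974) / 3 = 0.5510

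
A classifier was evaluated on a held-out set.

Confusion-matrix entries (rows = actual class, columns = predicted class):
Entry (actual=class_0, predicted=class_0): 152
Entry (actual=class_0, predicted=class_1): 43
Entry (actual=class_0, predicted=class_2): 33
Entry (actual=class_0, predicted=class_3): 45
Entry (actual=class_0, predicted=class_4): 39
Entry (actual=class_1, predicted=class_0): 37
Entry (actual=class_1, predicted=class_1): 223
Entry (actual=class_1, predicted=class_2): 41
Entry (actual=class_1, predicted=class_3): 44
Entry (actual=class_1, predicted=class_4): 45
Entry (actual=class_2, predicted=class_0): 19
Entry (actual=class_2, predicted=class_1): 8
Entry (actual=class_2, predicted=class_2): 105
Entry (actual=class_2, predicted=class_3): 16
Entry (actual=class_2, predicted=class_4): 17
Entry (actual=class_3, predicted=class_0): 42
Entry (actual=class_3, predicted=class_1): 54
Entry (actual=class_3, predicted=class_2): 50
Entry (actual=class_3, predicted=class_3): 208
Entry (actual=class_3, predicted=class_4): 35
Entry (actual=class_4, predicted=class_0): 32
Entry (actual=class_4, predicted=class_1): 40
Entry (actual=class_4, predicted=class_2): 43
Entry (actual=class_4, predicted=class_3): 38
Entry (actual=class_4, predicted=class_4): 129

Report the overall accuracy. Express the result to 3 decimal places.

Accuracy = trace / total = (152+223+105+208+129=817) / 1538 = 817/1538 = 0.531

0.531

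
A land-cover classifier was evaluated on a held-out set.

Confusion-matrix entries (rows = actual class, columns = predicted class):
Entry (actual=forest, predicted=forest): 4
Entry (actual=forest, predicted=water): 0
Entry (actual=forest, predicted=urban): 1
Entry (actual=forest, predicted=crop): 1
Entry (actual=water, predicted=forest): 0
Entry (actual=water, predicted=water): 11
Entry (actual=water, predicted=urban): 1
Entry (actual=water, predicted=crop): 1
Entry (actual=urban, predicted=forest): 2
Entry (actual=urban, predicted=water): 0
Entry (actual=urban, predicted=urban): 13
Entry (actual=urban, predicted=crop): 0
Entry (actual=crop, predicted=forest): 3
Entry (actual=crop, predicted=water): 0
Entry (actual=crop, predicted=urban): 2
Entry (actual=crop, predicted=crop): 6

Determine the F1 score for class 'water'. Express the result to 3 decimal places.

F1 score = 2·TP/(2·TP+FP+FN).
water: TP=11, FP=0+0+0=0, FN=0+1+1=2 → 22/24 = 0.9167

0.917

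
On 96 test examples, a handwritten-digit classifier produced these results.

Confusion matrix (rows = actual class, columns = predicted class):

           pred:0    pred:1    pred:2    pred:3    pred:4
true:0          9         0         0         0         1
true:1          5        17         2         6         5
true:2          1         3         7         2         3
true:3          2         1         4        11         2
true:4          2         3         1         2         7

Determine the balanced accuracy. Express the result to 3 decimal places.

0.568

Balanced accuracy = mean of per-class recall.
  0: recall = 9/10 = 0.9000
  1: recall = 17/35 = 0.4857
  2: recall = 7/16 = 0.4375
  3: recall = 11/20 = 0.5500
  4: recall = 7/15 = 0.4667
Mean = (0.9000 + 0.4857 + 0.4375 + 0.5500 + 0.4667) / 5 = 0.568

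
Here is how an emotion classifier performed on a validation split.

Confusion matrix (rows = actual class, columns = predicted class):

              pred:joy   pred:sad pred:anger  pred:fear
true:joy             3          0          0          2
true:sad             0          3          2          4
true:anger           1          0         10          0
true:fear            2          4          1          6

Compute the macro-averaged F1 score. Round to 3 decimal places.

Per-class F1 score (2·TP/(2·TP+FP+FN)):
  joy: TP=3, FP=0+1+2=3, FN=0+0+2=2 → 6/11 = 0.5455
  sad: TP=3, FP=0+0+4=4, FN=0+2+4=6 → 6/16 = 0.3750
  anger: TP=10, FP=0+2+1=3, FN=1+0+0=1 → 20/24 = 0.8333
  fear: TP=6, FP=2+4+0=6, FN=2+4+1=7 → 12/25 = 0.4800
Macro-F1 score = mean = (0.5455 + 0.3750 + 0.8333 + 0.4800) / 4 = 0.558

0.558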